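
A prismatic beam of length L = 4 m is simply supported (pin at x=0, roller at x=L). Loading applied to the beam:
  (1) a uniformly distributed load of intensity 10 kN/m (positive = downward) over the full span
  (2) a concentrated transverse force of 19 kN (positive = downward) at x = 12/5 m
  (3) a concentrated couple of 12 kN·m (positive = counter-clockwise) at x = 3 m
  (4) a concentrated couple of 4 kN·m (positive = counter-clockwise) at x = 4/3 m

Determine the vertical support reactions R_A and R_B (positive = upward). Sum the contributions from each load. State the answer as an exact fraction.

R_A = 158/5 kN, R_B = 137/5 kN

Load 1 — uniform load w=10 kN/m over full span:
  R_A = wL/2 = 10·4/2 = 20 kN
  R_B = wL/2 = 10·4/2 = 20 kN
Load 2 — point force P=19 kN at a=12/5 m (b=L-a=8/5):
  R_A = Pb/L = 19·(8/5)/4 = 38/5 kN
  R_B = Pa/L = 19·(12/5)/4 = 57/5 kN
Load 3 — applied couple M₀=12 kN·m at a=3 m (b=L-a=1):
  R_A = M₀/L = 12/4 = 3 kN
  R_B = -M₀/L = -12/4 = -3 kN
Load 4 — applied couple M₀=4 kN·m at a=4/3 m (b=L-a=8/3):
  R_A = M₀/L = 4/4 = 1 kN
  R_B = -M₀/L = -4/4 = -1 kN
Superposition: R_A = 158/5 kN, R_B = 137/5 kN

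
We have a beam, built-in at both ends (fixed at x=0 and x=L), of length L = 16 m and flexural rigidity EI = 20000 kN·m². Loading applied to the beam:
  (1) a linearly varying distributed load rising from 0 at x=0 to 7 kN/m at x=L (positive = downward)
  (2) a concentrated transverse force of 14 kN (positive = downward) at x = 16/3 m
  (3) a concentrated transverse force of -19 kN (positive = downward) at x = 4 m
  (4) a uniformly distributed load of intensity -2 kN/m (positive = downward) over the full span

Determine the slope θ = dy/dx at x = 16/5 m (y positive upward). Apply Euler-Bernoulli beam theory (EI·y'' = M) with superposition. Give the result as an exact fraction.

Load 1 — triangular load w₀=7 kN/m (0→w₀ over full span):
  θ_1 = -w₀(2x(L-x)(L-2x)(x+2L)+x²(L-x)²)/(120LEI) = -7·(2·(16/5)·(16-(16/5))·(16-2·(16/5))·((16/5)+2·16)+(16/5)²·(16-(16/5))²)/(120·16·20000) = -6272/1171875 rad
Load 2 — point force P=14 kN at a=16/3 m (b=L-a=32/3):
  θ_2 = -Pb²x(2aL-(3a+b)x)/(2L³EI)  [x≤a] = -14·(32/3)²·(16/5)·(2·(16/3)·16-(3·(16/3)+(32/3))·(16/5))/(2·16³·20000) = -224/84375 rad
Load 3 — point force P=-19 kN at a=4 m (b=L-a=12):
  θ_3 = -Pb²x(2aL-(3a+b)x)/(2L³EI)  [x≤a] = -(-19)·12²·(16/5)·(2·4·16-(3·4+12)·(16/5))/(2·16³·20000) = 171/62500 rad
Load 4 — uniform load w=-2 kN/m over full span:
  θ_4 = -wx(L-x)(L-2x)/(12EI) = -(-2)·(16/5)·(16-(16/5))·(16-2·(16/5))/(12·20000) = 256/78125 rad
Superposition: θ = Σ θ_i = -84127/42187500 rad ≈ -0.001994 rad

θ(16/5) = -84127/42187500 rad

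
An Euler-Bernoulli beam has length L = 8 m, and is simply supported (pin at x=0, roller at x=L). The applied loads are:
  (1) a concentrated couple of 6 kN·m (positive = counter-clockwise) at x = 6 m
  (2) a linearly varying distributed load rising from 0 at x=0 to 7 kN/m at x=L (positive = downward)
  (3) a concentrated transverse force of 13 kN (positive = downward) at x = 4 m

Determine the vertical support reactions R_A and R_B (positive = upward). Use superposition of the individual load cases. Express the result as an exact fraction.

Load 1 — applied couple M₀=6 kN·m at a=6 m (b=L-a=2):
  R_A = M₀/L = 6/8 = 3/4 kN
  R_B = -M₀/L = -6/8 = -3/4 kN
Load 2 — triangular load w₀=7 kN/m (0→w₀ over full span):
  R_A = w₀L/6 = 7·8/6 = 28/3 kN
  R_B = w₀L/3 = 7·8/3 = 56/3 kN
Load 3 — point force P=13 kN at a=4 m (b=L-a=4):
  R_A = Pb/L = 13·4/8 = 13/2 kN
  R_B = Pa/L = 13·4/8 = 13/2 kN
Superposition: R_A = 199/12 kN, R_B = 293/12 kN

R_A = 199/12 kN, R_B = 293/12 kN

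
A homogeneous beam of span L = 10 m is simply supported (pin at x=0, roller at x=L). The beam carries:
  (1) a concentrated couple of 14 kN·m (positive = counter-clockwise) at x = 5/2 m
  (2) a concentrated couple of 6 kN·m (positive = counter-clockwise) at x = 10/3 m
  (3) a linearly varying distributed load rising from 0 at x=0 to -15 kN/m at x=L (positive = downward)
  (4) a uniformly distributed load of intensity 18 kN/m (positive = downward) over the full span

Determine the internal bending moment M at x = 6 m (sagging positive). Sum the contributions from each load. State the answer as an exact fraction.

Load 1 — applied couple M₀=14 kN·m at a=5/2 m (b=L-a=15/2):
  M_1 = M₀x/L - M₀  [x>a] = 14·6/10 - 14 = -28/5 kN·m
Load 2 — applied couple M₀=6 kN·m at a=10/3 m (b=L-a=20/3):
  M_2 = M₀x/L - M₀  [x>a] = 6·6/10 - 6 = -12/5 kN·m
Load 3 — triangular load w₀=-15 kN/m (0→w₀ over full span):
  M_3 = w₀Lx/6 - w₀x³/(6L) = (-15)·10·6/6 - (-15)·6³/(6·10) = -96 kN·m
Load 4 — uniform load w=18 kN/m over full span:
  M_4 = wx(L-x)/2 = 18·6·(10-6)/2 = 216 kN·m
Superposition: M = Σ M_i = 112 kN·m ≈ 112.000000 kN·m

M(6) = 112 kN·m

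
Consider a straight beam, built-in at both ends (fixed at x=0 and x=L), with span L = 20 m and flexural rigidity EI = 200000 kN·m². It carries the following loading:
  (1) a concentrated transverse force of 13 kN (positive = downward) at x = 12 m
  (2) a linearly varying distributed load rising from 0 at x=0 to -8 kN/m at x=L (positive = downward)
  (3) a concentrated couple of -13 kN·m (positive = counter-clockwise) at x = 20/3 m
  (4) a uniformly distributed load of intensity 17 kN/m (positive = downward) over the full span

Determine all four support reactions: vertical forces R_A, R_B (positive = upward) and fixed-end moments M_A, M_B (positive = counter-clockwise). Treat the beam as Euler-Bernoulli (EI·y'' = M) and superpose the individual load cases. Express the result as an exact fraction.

R_A = 56141/375 kN, M_A = 12124/25 kN·m, R_B = 46234/375 kN, M_B = -11211/25 kN·m

Load 1 — point force P=13 kN at a=12 m (b=L-a=8):
  R_A = Pb²(3a+b)/L³ = 13·8²·(3·12+8)/20³ = 572/125 kN
  M_A = Pab²/L² = 13·12·8²/20² = 624/25 kN·m
  R_B = Pa²(a+3b)/L³ = 13·12²·(12+3·8)/20³ = 1053/125 kN
  M_B = -Pa²b/L² = -13·12²·8/20² = -936/25 kN·m
Load 2 — triangular load w₀=-8 kN/m (0→w₀ over full span):
  R_A = 3w₀L/20 = 3·(-8)·20/20 = -24 kN
  M_A = w₀L²/30 = (-8)·20²/30 = -320/3 kN·m
  R_B = 7w₀L/20 = 7·(-8)·20/20 = -56 kN
  M_B = -w₀L²/20 = -(-8)·20²/20 = 160 kN·m
Load 3 — applied couple M₀=-13 kN·m at a=20/3 m (b=L-a=40/3):
  R_A = 6M₀ab/L³ = 6·(-13)·(20/3)·(40/3)/20³ = -13/15 kN
  M_A = M₀b(2a-b)/L² = (-13)·(40/3)·(2·(20/3)-(40/3))/20² = 0 kN·m
  R_B = -6M₀ab/L³ = -6·(-13)·(20/3)·(40/3)/20³ = 13/15 kN
  M_B = M₀a(2b-a)/L² = (-13)·(20/3)·(2·(40/3)-(20/3))/20² = -13/3 kN·m
Load 4 — uniform load w=17 kN/m over full span:
  R_A = wL/2 = 17·20/2 = 170 kN
  M_A = wL²/12 = 17·20²/12 = 1700/3 kN·m
  R_B = wL/2 = 17·20/2 = 170 kN
  M_B = -wL²/12 = -17·20²/12 = -1700/3 kN·m
Superposition: R_A = 56141/375 kN, M_A = 12124/25 kN·m, R_B = 46234/375 kN, M_B = -11211/25 kN·m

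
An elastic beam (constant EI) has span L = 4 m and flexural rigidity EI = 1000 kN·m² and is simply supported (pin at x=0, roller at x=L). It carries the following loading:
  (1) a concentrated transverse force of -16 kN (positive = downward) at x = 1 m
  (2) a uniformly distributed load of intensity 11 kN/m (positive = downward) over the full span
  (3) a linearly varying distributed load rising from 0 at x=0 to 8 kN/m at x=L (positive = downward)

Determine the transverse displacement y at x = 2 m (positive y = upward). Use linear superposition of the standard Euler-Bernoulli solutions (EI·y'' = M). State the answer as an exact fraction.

y(2) = -53/1500 m

Load 1 — point force P=-16 kN at a=1 m (b=L-a=3):
  y_1 = -Pa(L-x)(2Lx-a²-x²)/(6LEI)  [x>a] = -(-16)·1·(4-2)·(2·4·2-1²-2²)/(6·4·1000) = 11/750 m
Load 2 — uniform load w=11 kN/m over full span:
  y_2 = -wx(L³-2Lx²+x³)/(24EI) = -11·2·(4³-2·4·2²+2³)/(24·1000) = -11/300 m
Load 3 — triangular load w₀=8 kN/m (0→w₀ over full span):
  y_3 = -w₀x(7L⁴-10L²x²+3x⁴)/(360LEI) = -8·2·(7·4⁴-10·4²·2²+3·2⁴)/(360·4·1000) = -1/75 m
Superposition: y = Σ y_i = -53/1500 m ≈ -0.035333 m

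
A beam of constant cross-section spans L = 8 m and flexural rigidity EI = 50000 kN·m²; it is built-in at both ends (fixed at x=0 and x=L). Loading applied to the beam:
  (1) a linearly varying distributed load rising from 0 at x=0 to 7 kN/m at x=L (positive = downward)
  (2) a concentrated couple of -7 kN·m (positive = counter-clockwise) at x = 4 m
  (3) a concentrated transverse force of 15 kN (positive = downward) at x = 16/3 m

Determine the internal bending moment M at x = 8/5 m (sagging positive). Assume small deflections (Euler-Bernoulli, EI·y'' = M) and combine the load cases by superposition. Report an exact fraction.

Load 1 — triangular load w₀=7 kN/m (0→w₀ over full span):
  M_1 = 3w₀Lx/20 - w₀L²/30 - w₀x³/(6L) = 3·7·8·(8/5)/20 - 7·8²/30 - 7·(8/5)³/(6·8) = -784/375 kN·m
Load 2 — applied couple M₀=-7 kN·m at a=4 m (b=L-a=4):
  M_2 = R_Ax - M_A  [x≤a] with R_A=-21/16, M_A=-7/4 = (-21/16)·(8/5) - (-7/4) = -7/20 kN·m
Load 3 — point force P=15 kN at a=16/3 m (b=L-a=8/3):
  M_3 = Pb²(3a+b)x/L³ - Pab²/L²  [x≤a] = 15·(8/3)²·(3·(16/3)+(8/3))·(8/5)/8³ - 15·(16/3)·(8/3)²/8² = -8/3 kN·m
Superposition: M = Σ M_i = -7661/1500 kN·m ≈ -5.107333 kN·m

M(8/5) = -7661/1500 kN·m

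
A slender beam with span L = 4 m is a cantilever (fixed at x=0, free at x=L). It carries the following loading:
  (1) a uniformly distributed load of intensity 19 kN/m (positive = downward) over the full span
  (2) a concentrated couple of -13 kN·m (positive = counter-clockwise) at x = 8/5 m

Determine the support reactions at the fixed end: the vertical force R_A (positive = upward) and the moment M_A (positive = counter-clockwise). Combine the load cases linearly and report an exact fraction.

Load 1 — uniform load w=19 kN/m over full span:
  R_A = wL = 19·4 = 76 kN
  M_A = wL²/2 = 19·4²/2 = 152 kN·m
Load 2 — applied couple M₀=-13 kN·m at a=8/5 m (b=L-a=12/5):
  R_A = 0 kN
  M_A = -M₀ = -(-13) = 13 kN·m
Superposition: R_A = 76 kN, M_A = 165 kN·m

R_A = 76 kN, M_A = 165 kN·m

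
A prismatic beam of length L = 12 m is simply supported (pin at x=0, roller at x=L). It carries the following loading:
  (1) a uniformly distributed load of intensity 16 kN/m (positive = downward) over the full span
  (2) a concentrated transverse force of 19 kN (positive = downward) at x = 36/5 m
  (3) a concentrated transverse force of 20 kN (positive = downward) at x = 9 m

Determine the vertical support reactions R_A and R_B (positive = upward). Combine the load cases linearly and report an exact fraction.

R_A = 543/5 kN, R_B = 612/5 kN

Load 1 — uniform load w=16 kN/m over full span:
  R_A = wL/2 = 16·12/2 = 96 kN
  R_B = wL/2 = 16·12/2 = 96 kN
Load 2 — point force P=19 kN at a=36/5 m (b=L-a=24/5):
  R_A = Pb/L = 19·(24/5)/12 = 38/5 kN
  R_B = Pa/L = 19·(36/5)/12 = 57/5 kN
Load 3 — point force P=20 kN at a=9 m (b=L-a=3):
  R_A = Pb/L = 20·3/12 = 5 kN
  R_B = Pa/L = 20·9/12 = 15 kN
Superposition: R_A = 543/5 kN, R_B = 612/5 kN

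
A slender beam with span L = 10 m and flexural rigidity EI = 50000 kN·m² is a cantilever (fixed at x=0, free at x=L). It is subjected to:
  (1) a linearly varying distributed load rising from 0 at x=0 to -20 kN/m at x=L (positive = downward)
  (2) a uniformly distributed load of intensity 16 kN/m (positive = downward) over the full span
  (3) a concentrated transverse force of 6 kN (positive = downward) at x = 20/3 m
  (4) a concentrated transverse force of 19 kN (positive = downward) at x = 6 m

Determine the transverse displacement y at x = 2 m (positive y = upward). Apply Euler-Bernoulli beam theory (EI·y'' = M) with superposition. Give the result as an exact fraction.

Load 1 — triangular load w₀=-20 kN/m (0→w₀ over full span):
  y_1 = (w₀Lx³/12-w₀L²x²/6-w₀x⁵/(120L))/EI = ((-20)·10·2³/12-(-20)·10²·2²/6-(-20)·2⁵/(120·10))/50000 = 2251/93750 m
Load 2 — uniform load w=16 kN/m over full span:
  y_2 = -wx²(x²-4Lx+6L²)/(24EI) = -16·2²·(2²-4·10·2+6·10²)/(24·50000) = -262/9375 m
Load 3 — point force P=6 kN at a=20/3 m (b=L-a=10/3):
  y_3 = -Px²(3a-x)/(6EI)  [x≤a] = -6·2²·(3·(20/3)-2)/(6·50000) = -9/6250 m
Load 4 — point force P=19 kN at a=6 m (b=L-a=4):
  y_4 = -Px²(3a-x)/(6EI)  [x≤a] = -19·2²·(3·6-2)/(6·50000) = -38/9375 m
Superposition: y = Σ y_i = -442/46875 m ≈ -0.009429 m

y(2) = -442/46875 m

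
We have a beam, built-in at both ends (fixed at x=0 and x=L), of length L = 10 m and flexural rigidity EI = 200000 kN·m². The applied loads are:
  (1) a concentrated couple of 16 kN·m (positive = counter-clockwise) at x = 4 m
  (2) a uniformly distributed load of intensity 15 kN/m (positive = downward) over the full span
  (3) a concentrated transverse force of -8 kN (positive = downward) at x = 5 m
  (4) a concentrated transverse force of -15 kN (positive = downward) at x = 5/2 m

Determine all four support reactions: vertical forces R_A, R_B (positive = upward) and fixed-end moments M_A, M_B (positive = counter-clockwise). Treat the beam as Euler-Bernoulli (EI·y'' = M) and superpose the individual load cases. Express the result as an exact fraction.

Load 1 — applied couple M₀=16 kN·m at a=4 m (b=L-a=6):
  R_A = 6M₀ab/L³ = 6·16·4·6/10³ = 288/125 kN
  M_A = M₀b(2a-b)/L² = 16·6·(2·4-6)/10² = 48/25 kN·m
  R_B = -6M₀ab/L³ = -6·16·4·6/10³ = -288/125 kN
  M_B = M₀a(2b-a)/L² = 16·4·(2·6-4)/10² = 128/25 kN·m
Load 2 — uniform load w=15 kN/m over full span:
  R_A = wL/2 = 15·10/2 = 75 kN
  M_A = wL²/12 = 15·10²/12 = 125 kN·m
  R_B = wL/2 = 15·10/2 = 75 kN
  M_B = -wL²/12 = -15·10²/12 = -125 kN·m
Load 3 — point force P=-8 kN at a=5 m (b=L-a=5):
  R_A = Pb²(3a+b)/L³ = (-8)·5²·(3·5+5)/10³ = -4 kN
  M_A = Pab²/L² = (-8)·5·5²/10² = -10 kN·m
  R_B = Pa²(a+3b)/L³ = (-8)·5²·(5+3·5)/10³ = -4 kN
  M_B = -Pa²b/L² = -(-8)·5²·5/10² = 10 kN·m
Load 4 — point force P=-15 kN at a=5/2 m (b=L-a=15/2):
  R_A = Pb²(3a+b)/L³ = (-15)·(15/2)²·(3·(5/2)+(15/2))/10³ = -405/32 kN
  M_A = Pab²/L² = (-15)·(5/2)·(15/2)²/10² = -675/32 kN·m
  R_B = Pa²(a+3b)/L³ = (-15)·(5/2)²·((5/2)+3·(15/2))/10³ = -75/32 kN
  M_B = -Pa²b/L² = -(-15)·(5/2)²·(15/2)/10² = 225/32 kN·m
Superposition: R_A = 242591/4000 kN, M_A = 76661/800 kN·m, R_B = 265409/4000 kN, M_B = -82279/800 kN·m

R_A = 242591/4000 kN, M_A = 76661/800 kN·m, R_B = 265409/4000 kN, M_B = -82279/800 kN·m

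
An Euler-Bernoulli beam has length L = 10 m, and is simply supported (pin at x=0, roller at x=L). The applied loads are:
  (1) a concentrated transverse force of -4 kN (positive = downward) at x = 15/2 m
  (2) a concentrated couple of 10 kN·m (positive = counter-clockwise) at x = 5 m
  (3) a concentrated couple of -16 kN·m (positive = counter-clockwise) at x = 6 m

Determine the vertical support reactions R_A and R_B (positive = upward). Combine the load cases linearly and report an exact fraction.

R_A = -8/5 kN, R_B = -12/5 kN

Load 1 — point force P=-4 kN at a=15/2 m (b=L-a=5/2):
  R_A = Pb/L = (-4)·(5/2)/10 = -1 kN
  R_B = Pa/L = (-4)·(15/2)/10 = -3 kN
Load 2 — applied couple M₀=10 kN·m at a=5 m (b=L-a=5):
  R_A = M₀/L = 10/10 = 1 kN
  R_B = -M₀/L = -10/10 = -1 kN
Load 3 — applied couple M₀=-16 kN·m at a=6 m (b=L-a=4):
  R_A = M₀/L = (-16)/10 = -8/5 kN
  R_B = -M₀/L = -(-16)/10 = 8/5 kN
Superposition: R_A = -8/5 kN, R_B = -12/5 kN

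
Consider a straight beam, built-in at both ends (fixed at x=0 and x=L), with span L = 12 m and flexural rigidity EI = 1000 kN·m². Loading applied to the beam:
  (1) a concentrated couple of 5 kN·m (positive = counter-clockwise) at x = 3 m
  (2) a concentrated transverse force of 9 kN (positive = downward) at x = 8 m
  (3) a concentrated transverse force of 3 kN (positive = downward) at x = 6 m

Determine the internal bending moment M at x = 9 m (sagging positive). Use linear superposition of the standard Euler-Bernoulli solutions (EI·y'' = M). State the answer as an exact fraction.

Load 1 — applied couple M₀=5 kN·m at a=3 m (b=L-a=9):
  M_1 = R_Ax - M_A - M₀  [x>a] with R_A=15/32, M_A=-15/16 = (15/32)·9 - (-15/16) - 5 = 5/32 kN·m
Load 2 — point force P=9 kN at a=8 m (b=L-a=4):
  M_2 = Pa²(a+3b)(L-x)/L³ - Pa²b/L²  [x>a] = 9·8²·(8+3·4)·(12-9)/12³ - 9·8²·4/12² = 4 kN·m
Load 3 — point force P=3 kN at a=6 m (b=L-a=6):
  M_3 = Pa²(a+3b)(L-x)/L³ - Pa²b/L²  [x>a] = 3·6²·(6+3·6)·(12-9)/12³ - 3·6²·6/12² = 0 kN·m
Superposition: M = Σ M_i = 133/32 kN·m ≈ 4.156250 kN·m

M(9) = 133/32 kN·m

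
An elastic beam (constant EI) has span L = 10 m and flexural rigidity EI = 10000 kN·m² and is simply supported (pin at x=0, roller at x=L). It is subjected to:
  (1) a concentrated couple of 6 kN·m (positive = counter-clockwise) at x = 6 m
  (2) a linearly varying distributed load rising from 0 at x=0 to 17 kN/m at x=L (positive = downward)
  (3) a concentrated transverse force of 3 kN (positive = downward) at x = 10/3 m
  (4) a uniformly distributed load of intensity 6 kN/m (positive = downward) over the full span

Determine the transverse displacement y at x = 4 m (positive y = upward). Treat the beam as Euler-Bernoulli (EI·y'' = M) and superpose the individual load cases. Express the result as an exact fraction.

y(4) = -51913/281250 m

Load 1 — applied couple M₀=6 kN·m at a=6 m (b=L-a=4):
  y_1 = (M₀x³/(6L)+C₁x)/EI  [x≤a] with C₁=M₀(3b²-L²)/(6L)=-26/5 = (6·4³/(6·10)+(-26/5)·4)/10000 = -9/6250 m
Load 2 — triangular load w₀=17 kN/m (0→w₀ over full span):
  y_2 = -w₀x(7L⁴-10L²x²+3x⁴)/(360LEI) = -17·4·(7·10⁴-10·10²·4²+3·4⁴)/(360·10·10000) = -19397/187500 m
Load 3 — point force P=3 kN at a=10/3 m (b=L-a=20/3):
  y_3 = -Pa(L-x)(2Lx-a²-x²)/(6LEI)  [x>a] = -3·(10/3)·(10-4)·(2·10·4-(10/3)²-4²)/(6·10·10000) = -119/22500 m
Load 4 — uniform load w=6 kN/m over full span:
  y_4 = -wx(L³-2Lx²+x³)/(24EI) = -6·4·(10³-2·10·4²+4³)/(24·10000) = -93/1250 m
Superposition: y = Σ y_i = -51913/281250 m ≈ -0.184580 m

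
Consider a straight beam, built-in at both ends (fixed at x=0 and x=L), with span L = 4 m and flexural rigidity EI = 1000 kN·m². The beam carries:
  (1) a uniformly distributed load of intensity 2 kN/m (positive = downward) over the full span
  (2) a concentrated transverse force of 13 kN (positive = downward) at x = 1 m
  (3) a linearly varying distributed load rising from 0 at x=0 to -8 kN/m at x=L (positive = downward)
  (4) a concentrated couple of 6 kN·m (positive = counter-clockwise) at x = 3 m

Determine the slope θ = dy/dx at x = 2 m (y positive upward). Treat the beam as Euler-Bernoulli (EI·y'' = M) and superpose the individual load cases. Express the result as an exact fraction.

θ(2) = 169/240000 rad

Load 1 — uniform load w=2 kN/m over full span:
  θ_1 = -wx(L-x)(L-2x)/(12EI) = -2·2·(4-2)·(4-2·2)/(12·1000) = 0 rad
Load 2 — point force P=13 kN at a=1 m (b=L-a=3):
  θ_2 = Pa²(L-x)(2bL-(3b+a)(L-x))/(2L³EI)  [x>a] = 13·1²·(4-2)·(2·3·4-(3·3+1)·(4-2))/(2·4³·1000) = 13/16000 rad
Load 3 — triangular load w₀=-8 kN/m (0→w₀ over full span):
  θ_3 = -w₀(2x(L-x)(L-2x)(x+2L)+x²(L-x)²)/(120LEI) = -(-8)·(2·2·(4-2)·(4-2·2)·(2+2·4)+2²·(4-2)²)/(120·4·1000) = 1/3750 rad
Load 4 — applied couple M₀=6 kN·m at a=3 m (b=L-a=1):
  θ_4 = (R_Ax²/2 - M_Ax)/EI  [x≤a] with R_A=27/16, M_A=15/8 = ((27/16)·2²/2 - (15/8)·2)/1000 = -3/8000 rad
Superposition: θ = Σ θ_i = 169/240000 rad ≈ 0.000704 rad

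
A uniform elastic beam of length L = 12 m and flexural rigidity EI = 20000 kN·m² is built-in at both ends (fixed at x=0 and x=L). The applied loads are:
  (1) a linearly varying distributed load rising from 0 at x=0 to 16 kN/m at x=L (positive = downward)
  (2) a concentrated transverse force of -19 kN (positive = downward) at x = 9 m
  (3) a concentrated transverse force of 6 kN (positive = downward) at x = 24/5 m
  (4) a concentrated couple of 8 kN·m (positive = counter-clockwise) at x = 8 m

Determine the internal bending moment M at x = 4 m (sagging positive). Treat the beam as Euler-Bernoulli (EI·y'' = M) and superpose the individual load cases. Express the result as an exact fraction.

Load 1 — triangular load w₀=16 kN/m (0→w₀ over full span):
  M_1 = 3w₀Lx/20 - w₀L²/30 - w₀x³/(6L) = 3·16·12·4/20 - 16·12²/30 - 16·4³/(6·12) = 1088/45 kN·m
Load 2 — point force P=-19 kN at a=9 m (b=L-a=3):
  M_2 = Pb²(3a+b)x/L³ - Pab²/L²  [x≤a] = (-19)·3²·(3·9+3)·4/12³ - (-19)·9·3²/12² = -19/16 kN·m
Load 3 — point force P=6 kN at a=24/5 m (b=L-a=36/5):
  M_3 = Pb²(3a+b)x/L³ - Pab²/L²  [x≤a] = 6·(36/5)²·(3·(24/5)+(36/5))·4/12³ - 6·(24/5)·(36/5)²/12² = 648/125 kN·m
Load 4 — applied couple M₀=8 kN·m at a=8 m (b=L-a=4):
  M_4 = R_Ax - M_A  [x≤a] with R_A=8/9, M_A=8/3 = (8/9)·4 - (8/3) = 8/9 kN·m
Superposition: M = Σ M_i = 174379/6000 kN·m ≈ 29.063167 kN·m

M(4) = 174379/6000 kN·m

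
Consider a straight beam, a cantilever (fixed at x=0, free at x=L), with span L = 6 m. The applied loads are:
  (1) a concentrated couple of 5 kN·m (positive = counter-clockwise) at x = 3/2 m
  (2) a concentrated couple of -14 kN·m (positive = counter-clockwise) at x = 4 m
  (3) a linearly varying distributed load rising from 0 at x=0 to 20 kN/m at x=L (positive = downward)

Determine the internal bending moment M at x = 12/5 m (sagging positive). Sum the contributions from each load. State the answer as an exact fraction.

M(12/5) = -2942/25 kN·m

Load 1 — applied couple M₀=5 kN·m at a=3/2 m (b=L-a=9/2):
  M_1 = 0  [x>a] = 0 kN·m
Load 2 — applied couple M₀=-14 kN·m at a=4 m (b=L-a=2):
  M_2 = M₀  [x≤a] = (-14) = -14 kN·m
Load 3 — triangular load w₀=20 kN/m (0→w₀ over full span):
  M_3 = w₀Lx/2 - w₀L²/3 - w₀x³/(6L) = 20·6·(12/5)/2 - 20·6²/3 - 20·(12/5)³/(6·6) = -2592/25 kN·m
Superposition: M = Σ M_i = -2942/25 kN·m ≈ -117.680000 kN·m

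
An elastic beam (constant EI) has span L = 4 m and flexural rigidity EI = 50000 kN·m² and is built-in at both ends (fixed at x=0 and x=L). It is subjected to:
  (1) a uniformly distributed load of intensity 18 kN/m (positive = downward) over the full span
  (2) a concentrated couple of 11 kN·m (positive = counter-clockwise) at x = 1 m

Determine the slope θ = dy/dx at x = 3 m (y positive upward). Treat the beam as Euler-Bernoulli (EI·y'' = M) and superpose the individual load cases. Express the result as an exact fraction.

Load 1 — uniform load w=18 kN/m over full span:
  θ_1 = -wx(L-x)(L-2x)/(12EI) = -18·3·(4-3)·(4-2·3)/(12·50000) = 9/50000 rad
Load 2 — applied couple M₀=11 kN·m at a=1 m (b=L-a=3):
  θ_2 = (R_Ax²/2 - M_Ax - M₀(x-a))/EI  [x>a] with R_A=99/32, M_A=-33/16 = ((99/32)·3²/2 - (-33/16)·3 - 11·(3-1))/50000 = -121/3200000 rad
Superposition: θ = Σ θ_i = 91/640000 rad ≈ 0.000142 rad

θ(3) = 91/640000 rad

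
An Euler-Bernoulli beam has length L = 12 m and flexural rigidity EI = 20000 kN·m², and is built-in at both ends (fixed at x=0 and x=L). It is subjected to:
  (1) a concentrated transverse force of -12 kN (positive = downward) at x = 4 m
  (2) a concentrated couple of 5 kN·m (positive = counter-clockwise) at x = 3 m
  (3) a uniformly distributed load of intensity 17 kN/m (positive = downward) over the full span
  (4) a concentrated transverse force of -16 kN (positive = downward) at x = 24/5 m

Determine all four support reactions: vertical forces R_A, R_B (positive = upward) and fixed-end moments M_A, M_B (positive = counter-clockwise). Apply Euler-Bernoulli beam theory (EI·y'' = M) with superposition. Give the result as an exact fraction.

R_A = 2995627/36000 kN, M_A = 924487/6000 kN·m, R_B = 3340373/36000 kN, M_B = -1040033/6000 kN·m

Load 1 — point force P=-12 kN at a=4 m (b=L-a=8):
  R_A = Pb²(3a+b)/L³ = (-12)·8²·(3·4+8)/12³ = -80/9 kN
  M_A = Pab²/L² = (-12)·4·8²/12² = -64/3 kN·m
  R_B = Pa²(a+3b)/L³ = (-12)·4²·(4+3·8)/12³ = -28/9 kN
  M_B = -Pa²b/L² = -(-12)·4²·8/12² = 32/3 kN·m
Load 2 — applied couple M₀=5 kN·m at a=3 m (b=L-a=9):
  R_A = 6M₀ab/L³ = 6·5·3·9/12³ = 15/32 kN
  M_A = M₀b(2a-b)/L² = 5·9·(2·3-9)/12² = -15/16 kN·m
  R_B = -6M₀ab/L³ = -6·5·3·9/12³ = -15/32 kN
  M_B = M₀a(2b-a)/L² = 5·3·(2·9-3)/12² = 25/16 kN·m
Load 3 — uniform load w=17 kN/m over full span:
  R_A = wL/2 = 17·12/2 = 102 kN
  M_A = wL²/12 = 17·12²/12 = 204 kN·m
  R_B = wL/2 = 17·12/2 = 102 kN
  M_B = -wL²/12 = -17·12²/12 = -204 kN·m
Load 4 — point force P=-16 kN at a=24/5 m (b=L-a=36/5):
  R_A = Pb²(3a+b)/L³ = (-16)·(36/5)²·(3·(24/5)+(36/5))/12³ = -1296/125 kN
  M_A = Pab²/L² = (-16)·(24/5)·(36/5)²/12² = -3456/125 kN·m
  R_B = Pa²(a+3b)/L³ = (-16)·(24/5)²·((24/5)+3·(36/5))/12³ = -704/125 kN
  M_B = -Pa²b/L² = -(-16)·(24/5)²·(36/5)/12² = 2304/125 kN·m
Superposition: R_A = 2995627/36000 kN, M_A = 924487/6000 kN·m, R_B = 3340373/36000 kN, M_B = -1040033/6000 kN·m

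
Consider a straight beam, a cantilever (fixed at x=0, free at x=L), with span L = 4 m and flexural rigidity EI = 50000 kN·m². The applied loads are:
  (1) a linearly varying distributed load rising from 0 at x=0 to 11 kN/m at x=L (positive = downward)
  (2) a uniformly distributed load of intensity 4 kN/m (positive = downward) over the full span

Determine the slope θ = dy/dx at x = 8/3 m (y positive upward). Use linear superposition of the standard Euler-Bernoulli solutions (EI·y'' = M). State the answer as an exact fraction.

Load 1 — triangular load w₀=11 kN/m (0→w₀ over full span):
  θ_1 = (w₀Lx²/4-w₀L²x/3-w₀x⁴/(24L))/EI = (11·4·(8/3)²/4-11·4²·(8/3)/3-11·(8/3)⁴/(24·4))/50000 = -1276/759375 rad
Load 2 — uniform load w=4 kN/m over full span:
  θ_2 = -wx(x²-3Lx+3L²)/(6EI) = -4·(8/3)·((8/3)²-3·4·(8/3)+3·4²)/(6·50000) = -208/253125 rad
Superposition: θ = Σ θ_i = -76/30375 rad ≈ -0.002502 rad

θ(8/3) = -76/30375 rad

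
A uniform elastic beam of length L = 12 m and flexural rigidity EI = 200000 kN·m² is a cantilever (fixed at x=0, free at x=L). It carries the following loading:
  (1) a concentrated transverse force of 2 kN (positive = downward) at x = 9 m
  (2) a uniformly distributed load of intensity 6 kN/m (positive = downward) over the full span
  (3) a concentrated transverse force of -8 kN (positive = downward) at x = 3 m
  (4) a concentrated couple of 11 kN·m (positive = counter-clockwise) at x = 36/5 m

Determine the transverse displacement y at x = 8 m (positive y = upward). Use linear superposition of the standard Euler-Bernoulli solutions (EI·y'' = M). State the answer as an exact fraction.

Load 1 — point force P=2 kN at a=9 m (b=L-a=3):
  y_1 = -Px²(3a-x)/(6EI)  [x≤a] = -2·8²·(3·9-8)/(6·200000) = -19/9375 m
Load 2 — uniform load w=6 kN/m over full span:
  y_2 = -wx²(x²-4Lx+6L²)/(24EI) = -6·8²·(8²-4·12·8+6·12²)/(24·200000) = -136/3125 m
Load 3 — point force P=-8 kN at a=3 m (b=L-a=9):
  y_3 = -Pa²(3x-a)/(6EI)  [x>a] = -(-8)·3²·(3·8-3)/(6·200000) = 63/50000 m
Load 4 — applied couple M₀=11 kN·m at a=36/5 m (b=L-a=24/5):
  y_4 = M₀a(2x-a)/(2EI)  [x>a] = 11·(36/5)·(2·8-(36/5))/(2·200000) = 1089/625000 m
Superposition: y = Σ y_i = -159541/3750000 m ≈ -0.042544 m

y(8) = -159541/3750000 m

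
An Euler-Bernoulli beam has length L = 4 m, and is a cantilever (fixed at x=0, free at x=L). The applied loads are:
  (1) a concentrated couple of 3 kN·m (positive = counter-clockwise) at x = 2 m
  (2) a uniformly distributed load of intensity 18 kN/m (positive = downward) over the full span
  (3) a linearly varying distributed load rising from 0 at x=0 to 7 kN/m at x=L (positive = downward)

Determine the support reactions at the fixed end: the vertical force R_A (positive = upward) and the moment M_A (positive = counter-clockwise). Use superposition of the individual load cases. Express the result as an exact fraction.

R_A = 86 kN, M_A = 535/3 kN·m

Load 1 — applied couple M₀=3 kN·m at a=2 m (b=L-a=2):
  R_A = 0 kN
  M_A = -M₀ = -3 kN·m
Load 2 — uniform load w=18 kN/m over full span:
  R_A = wL = 18·4 = 72 kN
  M_A = wL²/2 = 18·4²/2 = 144 kN·m
Load 3 — triangular load w₀=7 kN/m (0→w₀ over full span):
  R_A = w₀L/2 = 7·4/2 = 14 kN
  M_A = w₀L²/3 = 7·4²/3 = 112/3 kN·m
Superposition: R_A = 86 kN, M_A = 535/3 kN·m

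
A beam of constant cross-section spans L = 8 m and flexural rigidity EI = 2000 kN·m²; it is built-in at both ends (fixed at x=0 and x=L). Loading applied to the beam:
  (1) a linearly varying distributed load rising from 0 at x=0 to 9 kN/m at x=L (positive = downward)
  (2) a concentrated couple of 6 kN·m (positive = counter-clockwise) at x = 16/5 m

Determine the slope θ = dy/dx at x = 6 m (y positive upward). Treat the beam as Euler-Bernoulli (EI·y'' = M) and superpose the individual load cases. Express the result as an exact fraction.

Load 1 — triangular load w₀=9 kN/m (0→w₀ over full span):
  θ_1 = -w₀(2x(L-x)(L-2x)(x+2L)+x²(L-x)²)/(120LEI) = -9·(2·6·(8-6)·(8-2·6)·(6+2·8)+6²·(8-6)²)/(120·8·2000) = 369/40000 rad
Load 2 — applied couple M₀=6 kN·m at a=16/5 m (b=L-a=24/5):
  θ_2 = (R_Ax²/2 - M_Ax - M₀(x-a))/EI  [x>a] with R_A=27/25, M_A=18/25 = ((27/25)·6²/2 - (18/25)·6 - 6·(6-(16/5)))/2000 = -21/25000 rad
Superposition: θ = Σ θ_i = 1677/200000 rad ≈ 0.008385 rad

θ(6) = 1677/200000 rad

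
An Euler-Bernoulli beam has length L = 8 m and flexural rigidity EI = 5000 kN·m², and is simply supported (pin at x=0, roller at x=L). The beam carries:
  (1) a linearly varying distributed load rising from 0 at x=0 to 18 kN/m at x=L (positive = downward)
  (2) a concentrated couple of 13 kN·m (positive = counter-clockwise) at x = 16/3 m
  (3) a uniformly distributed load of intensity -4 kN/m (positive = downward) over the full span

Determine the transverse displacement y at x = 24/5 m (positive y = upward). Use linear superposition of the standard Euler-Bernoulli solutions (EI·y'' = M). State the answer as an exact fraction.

y(24/5) = -1687036/29296875 m

Load 1 — triangular load w₀=18 kN/m (0→w₀ over full span):
  y_1 = -w₀x(7L⁴-10L²x²+3x⁴)/(360LEI) = -18·(24/5)·(7·8⁴-10·8²·(24/5)²+3·(24/5)⁴)/(360·8·5000) = -909312/9765625 m
Load 2 — applied couple M₀=13 kN·m at a=16/3 m (b=L-a=8/3):
  y_2 = (M₀x³/(6L)+C₁x)/EI  [x≤a] with C₁=M₀(3b²-L²)/(6L)=-104/9 = (13·(24/5)³/(6·8)+(-104/9)·(24/5))/5000 = -1196/234375 m
Load 3 — uniform load w=-4 kN/m over full span:
  y_3 = -wx(L³-2Lx²+x³)/(24EI) = -(-4)·(24/5)·(8³-2·8·(24/5)²+(24/5)³)/(24·5000) = 15872/390625 m
Superposition: y = Σ y_i = -1687036/29296875 m ≈ -0.057584 m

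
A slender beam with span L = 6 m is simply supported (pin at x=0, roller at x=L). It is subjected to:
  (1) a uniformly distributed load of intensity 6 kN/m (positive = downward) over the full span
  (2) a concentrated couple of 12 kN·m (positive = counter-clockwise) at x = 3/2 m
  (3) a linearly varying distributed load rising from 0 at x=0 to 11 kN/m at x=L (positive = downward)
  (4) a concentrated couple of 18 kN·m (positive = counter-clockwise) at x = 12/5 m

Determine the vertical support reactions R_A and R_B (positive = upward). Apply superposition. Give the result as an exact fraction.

Load 1 — uniform load w=6 kN/m over full span:
  R_A = wL/2 = 6·6/2 = 18 kN
  R_B = wL/2 = 6·6/2 = 18 kN
Load 2 — applied couple M₀=12 kN·m at a=3/2 m (b=L-a=9/2):
  R_A = M₀/L = 12/6 = 2 kN
  R_B = -M₀/L = -12/6 = -2 kN
Load 3 — triangular load w₀=11 kN/m (0→w₀ over full span):
  R_A = w₀L/6 = 11·6/6 = 11 kN
  R_B = w₀L/3 = 11·6/3 = 22 kN
Load 4 — applied couple M₀=18 kN·m at a=12/5 m (b=L-a=18/5):
  R_A = M₀/L = 18/6 = 3 kN
  R_B = -M₀/L = -18/6 = -3 kN
Superposition: R_A = 34 kN, R_B = 35 kN

R_A = 34 kN, R_B = 35 kN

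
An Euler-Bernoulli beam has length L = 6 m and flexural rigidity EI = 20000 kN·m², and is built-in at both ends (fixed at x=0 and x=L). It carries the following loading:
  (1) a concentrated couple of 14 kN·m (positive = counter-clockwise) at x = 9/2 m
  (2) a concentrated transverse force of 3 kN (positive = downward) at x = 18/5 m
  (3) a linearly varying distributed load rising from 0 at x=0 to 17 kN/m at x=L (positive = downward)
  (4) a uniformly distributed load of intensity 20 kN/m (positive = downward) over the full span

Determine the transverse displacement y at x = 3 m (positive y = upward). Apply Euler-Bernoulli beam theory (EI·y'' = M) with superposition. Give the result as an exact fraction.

y(3) = -214173/40000000 m

Load 1 — applied couple M₀=14 kN·m at a=9/2 m (b=L-a=3/2):
  y_1 = (R_Ax³/6 - M_Ax²/2)/EI  [x≤a] with R_A=21/8, M_A=35/8 = ((21/8)·3³/6 - (35/8)·3²/2)/20000 = -63/160000 m
Load 2 — point force P=3 kN at a=18/5 m (b=L-a=12/5):
  y_2 = -Pb²x²(3aL-(3a+b)x)/(6L³EI)  [x≤a] = -3·(12/5)²·3²·(3·(18/5)·6-(3·(18/5)+(12/5))·3)/(6·6³·20000) = -189/1250000 m
Load 3 — triangular load w₀=17 kN/m (0→w₀ over full span):
  y_3 = -w₀x²(L-x)²(x+2L)/(120LEI) = -17·3²·(6-3)²·(3+2·6)/(120·6·20000) = -459/320000 m
Load 4 — uniform load w=20 kN/m over full span:
  y_4 = -wx²(L-x)²/(24EI) = -20·3²·(6-3)²/(24·20000) = -27/8000 m
Superposition: y = Σ y_i = -214173/40000000 m ≈ -0.005354 m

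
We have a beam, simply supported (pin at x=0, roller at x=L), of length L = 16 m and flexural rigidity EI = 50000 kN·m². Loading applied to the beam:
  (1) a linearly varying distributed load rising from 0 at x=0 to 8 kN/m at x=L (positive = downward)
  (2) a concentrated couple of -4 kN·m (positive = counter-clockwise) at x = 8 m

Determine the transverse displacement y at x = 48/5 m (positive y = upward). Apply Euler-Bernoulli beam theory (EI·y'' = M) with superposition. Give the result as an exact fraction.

Load 1 — triangular load w₀=8 kN/m (0→w₀ over full span):
  y_1 = -w₀x(7L⁴-10L²x²+3x⁴)/(360LEI) = -8·(48/5)·(7·16⁴-10·16²·(48/5)²+3·(48/5)⁴)/(360·16·50000) = -9699328/146484375 m
Load 2 — applied couple M₀=-4 kN·m at a=8 m (b=L-a=8):
  y_2 = (M₀x³/(6L)-M₀(x-a)²/2+C₁x)/EI  [x>a] with C₁=M₀(3b²-L²)/(6L)=8/3 = ((-4)·(48/5)³/(6·16)-(-4)·((48/5)-8)²/2+(8/3)·(48/5))/50000 = -48/390625 m
Superposition: y = Σ y_i = -9717328/146484375 m ≈ -0.066337 m

y(48/5) = -9717328/146484375 m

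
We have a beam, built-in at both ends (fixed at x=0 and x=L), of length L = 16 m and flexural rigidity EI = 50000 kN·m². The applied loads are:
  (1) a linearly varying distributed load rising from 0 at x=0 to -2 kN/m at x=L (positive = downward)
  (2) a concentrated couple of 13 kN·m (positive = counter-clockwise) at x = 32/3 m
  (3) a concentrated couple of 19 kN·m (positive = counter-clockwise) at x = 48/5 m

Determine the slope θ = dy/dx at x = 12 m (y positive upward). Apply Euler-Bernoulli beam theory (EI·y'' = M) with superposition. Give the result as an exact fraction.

Load 1 — triangular load w₀=-2 kN/m (0→w₀ over full span):
  θ_1 = -w₀(2x(L-x)(L-2x)(x+2L)+x²(L-x)²)/(120LEI) = -(-2)·(2·12·(16-12)·(16-2·12)·(12+2·16)+12²·(16-12)²)/(120·16·50000) = -41/62500 rad
Load 2 — applied couple M₀=13 kN·m at a=32/3 m (b=L-a=16/3):
  θ_2 = (R_Ax²/2 - M_Ax - M₀(x-a))/EI  [x>a] with R_A=13/12, M_A=13/3 = ((13/12)·12²/2 - (13/3)·12 - 13·(12-(32/3)))/50000 = 13/75000 rad
Load 3 — applied couple M₀=19 kN·m at a=48/5 m (b=L-a=32/5):
  θ_3 = (R_Ax²/2 - M_Ax - M₀(x-a))/EI  [x>a] with R_A=171/100, M_A=152/25 = ((171/100)·12²/2 - (152/25)·12 - 19·(12-(48/5)))/50000 = 57/625000 rad
Superposition: θ = Σ θ_i = -367/937500 rad ≈ -0.000391 rad

θ(12) = -367/937500 rad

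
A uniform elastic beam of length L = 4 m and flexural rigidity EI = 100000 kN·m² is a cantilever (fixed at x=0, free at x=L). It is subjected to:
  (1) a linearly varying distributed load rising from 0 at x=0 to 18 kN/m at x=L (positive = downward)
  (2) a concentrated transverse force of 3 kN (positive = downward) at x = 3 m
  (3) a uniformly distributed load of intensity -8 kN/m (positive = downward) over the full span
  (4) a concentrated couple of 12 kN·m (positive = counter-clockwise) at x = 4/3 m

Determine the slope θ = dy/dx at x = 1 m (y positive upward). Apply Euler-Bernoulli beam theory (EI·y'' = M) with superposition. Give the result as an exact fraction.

θ(1) = -1169/4800000 rad

Load 1 — triangular load w₀=18 kN/m (0→w₀ over full span):
  θ_1 = (w₀Lx²/4-w₀L²x/3-w₀x⁴/(24L))/EI = (18·4·1²/4-18·4²·1/3-18·1⁴/(24·4))/100000 = -1251/1600000 rad
Load 2 — point force P=3 kN at a=3 m (b=L-a=1):
  θ_2 = -Px(2a-x)/(2EI)  [x≤a] = -3·1·(2·3-1)/(2·100000) = -3/40000 rad
Load 3 — uniform load w=-8 kN/m over full span:
  θ_3 = -wx(x²-3Lx+3L²)/(6EI) = -(-8)·1·(1²-3·4·1+3·4²)/(6·100000) = 37/75000 rad
Load 4 — applied couple M₀=12 kN·m at a=4/3 m (b=L-a=8/3):
  θ_4 = M₀x/EI  [x≤a] = 12·1/100000 = 3/25000 rad
Superposition: θ = Σ θ_i = -1169/4800000 rad ≈ -0.000244 rad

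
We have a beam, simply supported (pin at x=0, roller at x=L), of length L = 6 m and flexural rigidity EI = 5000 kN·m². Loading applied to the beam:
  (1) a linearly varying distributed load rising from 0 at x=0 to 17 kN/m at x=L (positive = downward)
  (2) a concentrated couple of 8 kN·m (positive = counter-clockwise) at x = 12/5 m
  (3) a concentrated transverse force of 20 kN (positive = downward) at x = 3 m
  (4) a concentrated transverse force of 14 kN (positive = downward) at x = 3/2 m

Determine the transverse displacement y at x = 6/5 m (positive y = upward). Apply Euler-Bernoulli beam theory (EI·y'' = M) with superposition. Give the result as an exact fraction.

Load 1 — triangular load w₀=17 kN/m (0→w₀ over full span):
  y_1 = -w₀x(7L⁴-10L²x²+3x⁴)/(360LEI) = -17·(6/5)·(7·6⁴-10·6²·(6/5)²+3·(6/5)⁴)/(360·6·5000) = -157896/9765625 m
Load 2 — applied couple M₀=8 kN·m at a=12/5 m (b=L-a=18/5):
  y_2 = (M₀x³/(6L)+C₁x)/EI  [x≤a] with C₁=M₀(3b²-L²)/(6L)=16/25 = (8·(6/5)³/(6·6)+(16/25)·(6/5))/5000 = 18/78125 m
Load 3 — point force P=20 kN at a=3 m (b=L-a=3):
  y_3 = -Pbx(L²-b²-x²)/(6LEI)  [x≤a] = -20·3·(6/5)·(6²-3²-(6/5)²)/(6·6·5000) = -639/62500 m
Load 4 — point force P=14 kN at a=3/2 m (b=L-a=9/2):
  y_4 = -Pbx(L²-b²-x²)/(6LEI)  [x≤a] = -14·(9/2)·(6/5)·(6²-(9/2)²-(6/5)²)/(6·6·5000) = -30051/5000000 m
Superposition: y = Σ y_i = -20107719/625000000 m ≈ -0.032172 m

y(6/5) = -20107719/625000000 m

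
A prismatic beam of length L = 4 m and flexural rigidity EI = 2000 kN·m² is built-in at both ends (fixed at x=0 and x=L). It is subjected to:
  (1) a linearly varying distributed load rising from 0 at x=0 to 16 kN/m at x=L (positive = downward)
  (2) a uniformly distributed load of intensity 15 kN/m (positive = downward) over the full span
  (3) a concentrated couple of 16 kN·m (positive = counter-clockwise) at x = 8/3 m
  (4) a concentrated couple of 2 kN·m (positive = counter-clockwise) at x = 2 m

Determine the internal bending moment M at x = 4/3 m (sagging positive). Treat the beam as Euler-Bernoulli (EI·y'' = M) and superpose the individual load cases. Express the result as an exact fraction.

M(4/3) = 9421/810 kN·m

Load 1 — triangular load w₀=16 kN/m (0→w₀ over full span):
  M_1 = 3w₀Lx/20 - w₀L²/30 - w₀x³/(6L) = 3·16·4·(4/3)/20 - 16·4²/30 - 16·(4/3)³/(6·4) = 1088/405 kN·m
Load 2 — uniform load w=15 kN/m over full span:
  M_2 = wLx/2 - wL²/12 - wx²/2 = 15·4·(4/3)/2 - 15·4²/12 - 15·(4/3)²/2 = 20/3 kN·m
Load 3 — applied couple M₀=16 kN·m at a=8/3 m (b=L-a=4/3):
  M_3 = R_Ax - M_A  [x≤a] with R_A=16/3, M_A=16/3 = (16/3)·(4/3) - (16/3) = 16/9 kN·m
Load 4 — applied couple M₀=2 kN·m at a=2 m (b=L-a=2):
  M_4 = R_Ax - M_A  [x≤a] with R_A=3/4, M_A=1/2 = (3/4)·(4/3) - (1/2) = 1/2 kN·m
Superposition: M = Σ M_i = 9421/810 kN·m ≈ 11.630864 kN·m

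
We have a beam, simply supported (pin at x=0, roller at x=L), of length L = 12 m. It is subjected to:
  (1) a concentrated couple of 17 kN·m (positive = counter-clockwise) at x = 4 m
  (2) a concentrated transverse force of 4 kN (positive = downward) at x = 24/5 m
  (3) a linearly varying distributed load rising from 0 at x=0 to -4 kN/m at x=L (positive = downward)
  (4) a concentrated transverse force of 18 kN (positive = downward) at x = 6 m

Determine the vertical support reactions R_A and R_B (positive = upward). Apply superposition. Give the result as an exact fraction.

R_A = 289/60 kN, R_B = -409/60 kN

Load 1 — applied couple M₀=17 kN·m at a=4 m (b=L-a=8):
  R_A = M₀/L = 17/12 kN
  R_B = -M₀/L = -17/12 kN
Load 2 — point force P=4 kN at a=24/5 m (b=L-a=36/5):
  R_A = Pb/L = 4·(36/5)/12 = 12/5 kN
  R_B = Pa/L = 4·(24/5)/12 = 8/5 kN
Load 3 — triangular load w₀=-4 kN/m (0→w₀ over full span):
  R_A = w₀L/6 = (-4)·12/6 = -8 kN
  R_B = w₀L/3 = (-4)·12/3 = -16 kN
Load 4 — point force P=18 kN at a=6 m (b=L-a=6):
  R_A = Pb/L = 18·6/12 = 9 kN
  R_B = Pa/L = 18·6/12 = 9 kN
Superposition: R_A = 289/60 kN, R_B = -409/60 kN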